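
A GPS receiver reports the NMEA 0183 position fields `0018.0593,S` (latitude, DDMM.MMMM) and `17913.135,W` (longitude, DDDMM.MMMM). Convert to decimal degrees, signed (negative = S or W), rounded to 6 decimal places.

-0.300988, -179.218917

Lat: degrees = first 2 digits = 0, minutes = 18.0593; 0 + 18.0593/60 = 0.3009883
hemisphere S, so the sign is −
Lon: degrees = first 3 digits = 179, minutes = 13.135; 179 + 13.135/60 = 179.2189167
W → negative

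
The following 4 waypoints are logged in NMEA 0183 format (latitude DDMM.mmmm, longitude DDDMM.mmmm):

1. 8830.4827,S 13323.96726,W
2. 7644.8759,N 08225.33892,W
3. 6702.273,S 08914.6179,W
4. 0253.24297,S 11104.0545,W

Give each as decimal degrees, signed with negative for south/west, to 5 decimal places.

1. -88.50805, -133.39945
2. 76.74793, -82.42232
3. -67.03788, -89.24363
4. -2.88738, -111.06758

Point 1:
  Lat: degrees = first 2 digits = 88, minutes = 30.4827; 88 + 30.4827/60 = 88.508045
  hemisphere S, so the sign is −
  λ: degrees = first 3 digits = 133, minutes = 23.96726; 133 + 23.96726/60 = 133.399454
  W ⇒ negate
Point 2:
  Lat: degrees = first 2 digits = 76, minutes = 44.8759; 76 + 44.8759/60 = 76.747932
  N ⇒ keep positive
  Longitude: degrees = first 3 digits = 82, minutes = 25.33892; 82 + 25.33892/60 = 82.422315
  W → negative
Point 3:
  Latitude: split at 2 digits → 67° and 2.273′; 67 + 2.273/60 = 67.037883
  S → negative
  Longitude: split at 3 digits → 089° and 14.6179′; 89 + 14.6179/60 = 89.243632
  hemisphere W, so the sign is −
Point 4:
  Latitude: degrees = first 2 digits = 2, minutes = 53.24297; 2 + 53.24297/60 = 2.887383
  S → negative
  λ: degrees = first 3 digits = 111, minutes = 4.0545; 111 + 4.0545/60 = 111.067575
  hemisphere W, so the sign is −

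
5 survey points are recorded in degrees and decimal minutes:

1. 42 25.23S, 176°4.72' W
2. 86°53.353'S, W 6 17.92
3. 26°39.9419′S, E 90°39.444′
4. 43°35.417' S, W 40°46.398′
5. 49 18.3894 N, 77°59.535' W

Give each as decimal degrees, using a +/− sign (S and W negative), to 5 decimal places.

1. -42.42050, -176.07867
2. -86.88922, -6.29867
3. -26.66570, 90.65740
4. -43.59028, -40.77330
5. 49.30649, -77.99225

Point 1:
  Latitude: 25.23′ = 0.420500°; total 42.420500
  S ⇒ negate
  Lon: 176 + 4.72/60 = 176.078667
  hemisphere W, so the sign is −
Point 2:
  Latitude: 86 + 53.353/60 = 86.889217
  hemisphere S, so the sign is −
  Longitude: 17.92′ = 0.298667°; total 6.298667
  hemisphere W, so the sign is −
Point 3:
  Lat: 39.9419′ = 0.665698°; total 26.665698
  hemisphere S, so the sign is −
  λ: 39.444′ = 0.657400°; total 90.657400
  E ⇒ keep positive
Point 4:
  Lat: 43 + 35.417/60 = 43.590283
  S ⇒ negate
  λ: 46.398′ = 0.773300°; total 40.773300
  hemisphere W, so the sign is −
Point 5:
  φ: 49 + 18.3894/60 = 49.306490
  N ⇒ keep positive
  Lon: 77 + 59.535/60 = 77.992250
  W → negative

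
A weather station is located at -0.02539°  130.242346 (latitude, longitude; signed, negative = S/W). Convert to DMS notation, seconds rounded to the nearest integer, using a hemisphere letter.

0°01′31″ S, 130°14′32″ E

Latitude is negative → S; |value| = 0.025390
Lat: 0.025390 × 60 = 1.52340′ → 1′, remainder × 60 = 31.40″
Longitude: whole degrees 130; 14.54076′ → 14′ and 32.45″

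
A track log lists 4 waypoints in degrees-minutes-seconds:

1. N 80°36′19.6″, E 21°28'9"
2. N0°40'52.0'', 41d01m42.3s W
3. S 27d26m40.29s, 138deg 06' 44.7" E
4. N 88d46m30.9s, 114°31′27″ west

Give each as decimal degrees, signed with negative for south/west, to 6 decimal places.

1. 80.605444, 21.469167
2. 0.681111, -41.028417
3. -27.444525, 138.112417
4. 88.775250, -114.524167

Point 1:
  φ: 80 + 36/60 + 19.6/3600 = 80.6054444
  N ⇒ keep positive
  λ: 21° + 28/60 + 9/3600 = 21 + 0.466667 + 0.002500 = 21.4691667
  E ⇒ keep positive
Point 2:
  φ: 0 + 40/60 + 52/3600 = 0.6811111
  N ⇒ keep positive
  Lon: 41° + 1/60 + 42.3/3600 = 41 + 0.016667 + 0.011750 = 41.0284167
  W → negative
Point 3:
  Latitude: 26′ + 40.29″ = 26.67150′; 27 + 26.67150/60 = 27.4445250
  S ⇒ negate
  Longitude: 138 + 6/60 + 44.7/3600 = 138.1124167
  E ⇒ keep positive
Point 4:
  Lat: 88° + 46/60 + 30.9/3600 = 88 + 0.766667 + 0.008583 = 88.7752500
  N ⇒ keep positive
  Longitude: 114 + 31/60 + 27/3600 = 114.5241667
  W → negative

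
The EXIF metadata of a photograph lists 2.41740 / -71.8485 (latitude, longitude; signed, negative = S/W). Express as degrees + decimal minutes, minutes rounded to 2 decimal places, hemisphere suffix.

Latitude: fractional part 0.417400 → 25.0440 minutes
Longitude is negative → W; |value| = 71.848500
λ: fractional part 0.848500 → 50.9100 minutes

2° 25.04′ N, 71° 50.91′ W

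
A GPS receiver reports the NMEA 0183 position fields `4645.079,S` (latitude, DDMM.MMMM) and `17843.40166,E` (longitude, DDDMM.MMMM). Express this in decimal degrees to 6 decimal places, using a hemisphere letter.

46.751317° S, 178.723361° E

Latitude: split at 2 digits → 46° and 45.079′; 46 + 45.079/60 = 46.7513167
Lon: degrees = first 3 digits = 178, minutes = 43.40166; 178 + 43.40166/60 = 178.7233610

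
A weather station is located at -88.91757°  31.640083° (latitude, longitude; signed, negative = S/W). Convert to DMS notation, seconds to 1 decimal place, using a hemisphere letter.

Latitude is negative → S; |value| = 88.917570
Lat: whole degrees 88; 55.05420′ → 55′ and 3.252″
λ: whole degrees 31; 38.40498′ → 38′ and 24.299″

88°55′3.3″ S, 31°38′24.3″ E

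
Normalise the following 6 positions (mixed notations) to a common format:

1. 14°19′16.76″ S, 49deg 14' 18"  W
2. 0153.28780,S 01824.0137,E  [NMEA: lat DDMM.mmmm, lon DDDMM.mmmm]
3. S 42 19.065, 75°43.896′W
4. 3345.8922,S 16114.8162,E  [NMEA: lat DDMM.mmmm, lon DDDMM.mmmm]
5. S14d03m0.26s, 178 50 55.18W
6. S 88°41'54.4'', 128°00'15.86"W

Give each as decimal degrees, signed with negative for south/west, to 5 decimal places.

1. -14.32132, -49.23833
2. -1.88813, 18.40023
3. -42.31775, -75.73160
4. -33.76487, 161.24694
5. -14.05007, -178.84866
6. -88.69844, -128.00441

Point 1:
  Latitude: 19′ + 16.76″ = 19.27933′; 14 + 19.27933/60 = 14.321322
  S → negative
  λ: 14′ + 18″ = 14.30000′; 49 + 14.30000/60 = 49.238333
  W ⇒ negate
Point 2:
  Lat: degrees = first 2 digits = 1, minutes = 53.2878; 1 + 53.2878/60 = 1.888130
  S ⇒ negate
  λ: split at 3 digits → 018° and 24.0137′; 18 + 24.0137/60 = 18.400228
  E → positive
Point 3:
  Lat: 42 + 19.065/60 = 42.317750
  S → negative
  Longitude: 75 + 43.896/60 = 75.731600
  W → negative
Point 4:
  φ: split at 2 digits → 33° and 45.8922′; 33 + 45.8922/60 = 33.764870
  S → negative
  Longitude: degrees = first 3 digits = 161, minutes = 14.8162; 161 + 14.8162/60 = 161.246937
  E ⇒ keep positive
Point 5:
  Latitude: 14 + 3/60 + 0.26/3600 = 14.050072
  S ⇒ negate
  λ: 178 + 50/60 + 55.18/3600 = 178.848661
  hemisphere W, so the sign is −
Point 6:
  φ: 41′ + 54.4″ = 41.90667′; 88 + 41.90667/60 = 88.698444
  S ⇒ negate
  Longitude: 0′ + 15.86″ = 0.26433′; 128 + 0.26433/60 = 128.004406
  hemisphere W, so the sign is −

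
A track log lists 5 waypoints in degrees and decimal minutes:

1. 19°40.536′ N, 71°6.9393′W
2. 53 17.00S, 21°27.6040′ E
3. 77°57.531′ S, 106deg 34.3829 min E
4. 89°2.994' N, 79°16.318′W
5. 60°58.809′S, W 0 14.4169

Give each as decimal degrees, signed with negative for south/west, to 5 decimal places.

1. 19.67560, -71.11566
2. -53.28333, 21.46007
3. -77.95885, 106.57305
4. 89.04990, -79.27197
5. -60.98015, -0.24028

Point 1:
  φ: 40.536′ = 0.675600°; total 19.675600
  N ⇒ keep positive
  λ: 6.9393′ = 0.115655°; total 71.115655
  W → negative
Point 2:
  φ: 53 + 17/60 = 53.283333
  hemisphere S, so the sign is −
  Longitude: 21 + 27.604/60 = 21.460067
  E → positive
Point 3:
  Lat: 77 + 57.531/60 = 77.958850
  S → negative
  Longitude: 106 + 34.3829/60 = 106.573048
  E ⇒ keep positive
Point 4:
  Latitude: 89 + 2.994/60 = 89.049900
  N ⇒ keep positive
  λ: 16.318′ = 0.271967°; total 79.271967
  W ⇒ negate
Point 5:
  φ: 60 + 58.809/60 = 60.980150
  S → negative
  Lon: 14.4169′ = 0.240282°; total 0.240282
  W → negative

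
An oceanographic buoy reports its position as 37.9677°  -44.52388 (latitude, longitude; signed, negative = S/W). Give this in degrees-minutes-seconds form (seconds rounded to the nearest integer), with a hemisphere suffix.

37°58′4″ N, 44°31′26″ W

Lat: 0.967700° → 58.06200′; 0.06200 × 60 = 3.72″
Longitude is negative → W; |value| = 44.523880
Longitude: whole degrees 44; 31.43280′ → 31′ and 25.97″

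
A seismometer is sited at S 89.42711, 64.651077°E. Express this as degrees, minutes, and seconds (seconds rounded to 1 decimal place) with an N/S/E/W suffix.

φ: whole degrees 89; 25.62660′ → 25′ and 37.596″
λ: 0.651077 × 60 = 39.06462′ → 39′, remainder × 60 = 3.877″

89°25′37.6″ S, 64°39′3.9″ E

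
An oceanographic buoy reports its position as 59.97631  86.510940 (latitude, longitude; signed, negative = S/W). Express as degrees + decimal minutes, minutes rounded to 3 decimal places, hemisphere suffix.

59° 58.579′ N, 86° 30.656′ E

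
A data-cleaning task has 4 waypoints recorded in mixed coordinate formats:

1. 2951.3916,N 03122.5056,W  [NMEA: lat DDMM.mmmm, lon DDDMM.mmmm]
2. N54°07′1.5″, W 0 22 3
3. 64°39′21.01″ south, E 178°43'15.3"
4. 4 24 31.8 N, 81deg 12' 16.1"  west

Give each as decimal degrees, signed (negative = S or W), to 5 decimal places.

Point 1:
  Lat: degrees = first 2 digits = 29, minutes = 51.3916; 29 + 51.3916/60 = 29.856527
  N ⇒ keep positive
  Longitude: split at 3 digits → 031° and 22.5056′; 31 + 22.5056/60 = 31.375093
  W ⇒ negate
Point 2:
  φ: 54 + 7/60 + 1.5/3600 = 54.117083
  N ⇒ keep positive
  Longitude: 0° + 22/60 + 3/3600 = 0 + 0.366667 + 0.000833 = 0.367500
  W → negative
Point 3:
  Lat: 64° + 39/60 + 21.01/3600 = 64 + 0.650000 + 0.005836 = 64.655836
  S → negative
  Lon: 178 + 43/60 + 15.3/3600 = 178.720917
  E ⇒ keep positive
Point 4:
  Lat: 4° + 24/60 + 31.8/3600 = 4 + 0.400000 + 0.008833 = 4.408833
  N ⇒ keep positive
  Lon: 81 + 12/60 + 16.1/3600 = 81.204472
  W ⇒ negate

1. 29.85653, -31.37509
2. 54.11708, -0.36750
3. -64.65584, 178.72092
4. 4.40883, -81.20447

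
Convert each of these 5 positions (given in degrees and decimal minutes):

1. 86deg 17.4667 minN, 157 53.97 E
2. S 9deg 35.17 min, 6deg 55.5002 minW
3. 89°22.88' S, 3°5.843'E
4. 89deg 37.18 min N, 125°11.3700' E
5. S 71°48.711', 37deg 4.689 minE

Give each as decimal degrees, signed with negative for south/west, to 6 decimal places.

Point 1:
  Lat: 17.4667′ = 0.291112°; total 86.2911117
  N → positive
  Longitude: 157 + 53.97/60 = 157.8995000
  E → positive
Point 2:
  Latitude: 9 + 35.17/60 = 9.5861667
  S ⇒ negate
  λ: 6 + 55.5002/60 = 6.9250033
  W → negative
Point 3:
  Latitude: 89 + 22.88/60 = 89.3813333
  hemisphere S, so the sign is −
  Lon: 5.843′ = 0.097383°; total 3.0973833
  E → positive
Point 4:
  Lat: 89 + 37.18/60 = 89.6196667
  N → positive
  λ: 125 + 11.37/60 = 125.1895000
  E → positive
Point 5:
  φ: 71 + 48.711/60 = 71.8118500
  S ⇒ negate
  Lon: 37 + 4.689/60 = 37.0781500
  E → positive

1. 86.291112, 157.899500
2. -9.586167, -6.925003
3. -89.381333, 3.097383
4. 89.619667, 125.189500
5. -71.811850, 37.078150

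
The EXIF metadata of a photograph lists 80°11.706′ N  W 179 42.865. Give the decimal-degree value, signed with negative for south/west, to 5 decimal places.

Latitude: 11.706′ = 0.195100°; total 80.195100
N → positive
λ: 179 + 42.865/60 = 179.714417
W ⇒ negate

80.19510, -179.71442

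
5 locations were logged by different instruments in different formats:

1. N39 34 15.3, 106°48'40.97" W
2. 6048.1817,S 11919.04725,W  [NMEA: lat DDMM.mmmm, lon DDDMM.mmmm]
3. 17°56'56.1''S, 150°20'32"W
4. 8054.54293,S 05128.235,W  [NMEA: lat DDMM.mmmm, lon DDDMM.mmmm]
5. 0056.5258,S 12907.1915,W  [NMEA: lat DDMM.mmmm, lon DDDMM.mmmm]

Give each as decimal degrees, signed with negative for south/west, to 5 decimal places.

Point 1:
  Lat: 34′ + 15.3″ = 34.25500′; 39 + 34.25500/60 = 39.570917
  N ⇒ keep positive
  Lon: 106 + 48/60 + 40.97/3600 = 106.811381
  W → negative
Point 2:
  φ: split at 2 digits → 60° and 48.1817′; 60 + 48.1817/60 = 60.803028
  S ⇒ negate
  Longitude: split at 3 digits → 119° and 19.04725′; 119 + 19.04725/60 = 119.317454
  hemisphere W, so the sign is −
Point 3:
  φ: 17° + 56/60 + 56.1/3600 = 17 + 0.933333 + 0.015583 = 17.948917
  S → negative
  Lon: 20′ + 32″ = 20.53333′; 150 + 20.53333/60 = 150.342222
  W ⇒ negate
Point 4:
  Latitude: degrees = first 2 digits = 80, minutes = 54.54293; 80 + 54.54293/60 = 80.909049
  hemisphere S, so the sign is −
  λ: degrees = first 3 digits = 51, minutes = 28.235; 51 + 28.235/60 = 51.470583
  hemisphere W, so the sign is −
Point 5:
  Lat: degrees = first 2 digits = 0, minutes = 56.5258; 0 + 56.5258/60 = 0.942097
  hemisphere S, so the sign is −
  Lon: split at 3 digits → 129° and 7.1915′; 129 + 7.1915/60 = 129.119858
  W → negative

1. 39.57092, -106.81138
2. -60.80303, -119.31745
3. -17.94892, -150.34222
4. -80.90905, -51.47058
5. -0.94210, -129.11986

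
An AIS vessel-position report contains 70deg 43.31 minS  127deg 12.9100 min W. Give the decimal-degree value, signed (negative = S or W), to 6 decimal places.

-70.721833, -127.215167

Lat: 70 + 43.31/60 = 70.7218333
S ⇒ negate
λ: 127 + 12.91/60 = 127.2151667
W ⇒ negate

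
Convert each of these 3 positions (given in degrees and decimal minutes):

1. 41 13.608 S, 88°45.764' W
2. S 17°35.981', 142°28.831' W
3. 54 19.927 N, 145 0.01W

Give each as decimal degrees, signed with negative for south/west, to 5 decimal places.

1. -41.22680, -88.76273
2. -17.59968, -142.48052
3. 54.33212, -145.00017

Point 1:
  φ: 13.608′ = 0.226800°; total 41.226800
  hemisphere S, so the sign is −
  Longitude: 45.764′ = 0.762733°; total 88.762733
  W → negative
Point 2:
  Latitude: 17 + 35.981/60 = 17.599683
  S → negative
  Lon: 142 + 28.831/60 = 142.480517
  hemisphere W, so the sign is −
Point 3:
  φ: 54 + 19.927/60 = 54.332117
  N → positive
  Lon: 0.01′ = 0.000167°; total 145.000167
  W → negative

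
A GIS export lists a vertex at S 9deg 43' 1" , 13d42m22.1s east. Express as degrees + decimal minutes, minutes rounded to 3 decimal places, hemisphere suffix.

φ: seconds/60 = 0.01667; minutes = 43 + 0.01667 = 43.01667
Lon: 42 + 22.1/60 = 42.36833′

9° 43.017′ S, 13° 42.368′ E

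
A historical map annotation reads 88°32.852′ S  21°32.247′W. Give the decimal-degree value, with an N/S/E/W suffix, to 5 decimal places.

Latitude: 32.852′ = 0.547533°; total 88.547533
λ: 32.247′ = 0.537450°; total 21.537450

88.54753° S, 21.53745° W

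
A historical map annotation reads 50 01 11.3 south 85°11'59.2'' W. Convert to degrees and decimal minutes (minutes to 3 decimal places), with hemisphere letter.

φ: seconds/60 = 0.18833; minutes = 1 + 0.18833 = 1.18833
Longitude: seconds/60 = 0.98667; minutes = 11 + 0.98667 = 11.98667

50° 1.188′ S, 85° 11.987′ W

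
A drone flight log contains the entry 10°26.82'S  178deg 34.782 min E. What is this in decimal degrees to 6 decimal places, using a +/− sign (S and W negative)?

-10.447000, 178.579700

φ: 26.82′ = 0.447000°; total 10.4470000
S → negative
Lon: 178 + 34.782/60 = 178.5797000
E ⇒ keep positive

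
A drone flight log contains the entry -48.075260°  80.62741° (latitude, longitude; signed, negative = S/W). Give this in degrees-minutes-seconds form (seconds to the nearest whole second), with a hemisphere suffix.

Latitude is negative → S; |value| = 48.075260
Latitude: 0.075260 × 60 = 4.51560′ → 4′, remainder × 60 = 30.94″
Longitude: 0.627410° → 37.64460′; 0.64460 × 60 = 38.68″

48°04′31″ S, 80°37′39″ E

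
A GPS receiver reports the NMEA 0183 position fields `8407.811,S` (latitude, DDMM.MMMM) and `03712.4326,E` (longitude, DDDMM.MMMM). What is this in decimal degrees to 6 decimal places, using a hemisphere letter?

84.130183° S, 37.207210° E

Lat: degrees = first 2 digits = 84, minutes = 7.811; 84 + 7.811/60 = 84.1301833
λ: degrees = first 3 digits = 37, minutes = 12.4326; 37 + 12.4326/60 = 37.2072100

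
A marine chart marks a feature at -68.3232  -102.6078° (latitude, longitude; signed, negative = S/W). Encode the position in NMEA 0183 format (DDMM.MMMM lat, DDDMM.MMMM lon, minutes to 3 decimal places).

6819.392,S / 10236.468,W

Latitude is negative → S; |value| = 68.323200
Lat: minutes = (68.323200 − 68) × 60 = 19.39200
Longitude is negative → W; |value| = 102.607800
Longitude: minutes = (102.607800 − 102) × 60 = 36.46800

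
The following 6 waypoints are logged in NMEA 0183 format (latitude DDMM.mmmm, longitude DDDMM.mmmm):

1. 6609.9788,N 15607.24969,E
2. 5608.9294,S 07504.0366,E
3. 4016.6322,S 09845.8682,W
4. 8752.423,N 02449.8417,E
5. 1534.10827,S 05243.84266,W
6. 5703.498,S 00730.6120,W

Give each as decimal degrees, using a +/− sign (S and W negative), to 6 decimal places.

1. 66.166313, 156.120828
2. -56.148823, 75.067277
3. -40.277203, -98.764470
4. 87.873717, 24.830695
5. -15.568471, -52.730711
6. -57.058300, -7.510200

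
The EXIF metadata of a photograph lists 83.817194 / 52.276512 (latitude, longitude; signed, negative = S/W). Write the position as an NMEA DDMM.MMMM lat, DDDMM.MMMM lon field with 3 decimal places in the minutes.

8349.032,N / 05216.591,E

Lat: minutes = (83.817194 − 83) × 60 = 49.03164
λ: 52° + 0.276512 × 60 = 52° 16.59072′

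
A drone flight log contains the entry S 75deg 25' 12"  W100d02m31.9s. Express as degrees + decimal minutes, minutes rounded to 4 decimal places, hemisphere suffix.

φ: seconds/60 = 0.20000; minutes = 25 + 0.20000 = 25.200000
Lon: 2 + 31.9/60 = 2.531667′

75° 25.2000′ S, 100° 2.5317′ W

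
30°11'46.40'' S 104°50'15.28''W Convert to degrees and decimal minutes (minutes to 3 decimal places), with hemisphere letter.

30° 11.773′ S, 104° 50.255′ W

Lat: 11 + 46.4/60 = 11.77333′
Longitude: seconds/60 = 0.25467; minutes = 50 + 0.25467 = 50.25467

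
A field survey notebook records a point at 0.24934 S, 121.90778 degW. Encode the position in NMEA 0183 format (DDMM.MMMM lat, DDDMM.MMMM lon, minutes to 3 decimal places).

0014.960,S / 12154.467,W

Latitude: minutes = (0.249340 − 0) × 60 = 14.96040
Longitude: 121° + 0.907780 × 60 = 121° 54.46680′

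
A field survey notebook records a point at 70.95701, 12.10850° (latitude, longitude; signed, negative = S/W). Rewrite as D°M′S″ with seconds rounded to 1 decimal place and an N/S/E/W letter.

Latitude: whole degrees 70; 57.42060′ → 57′ and 25.236″
λ: whole degrees 12; 6.51000′ → 6′ and 30.600″

70°57′25.2″ N, 12°06′30.6″ E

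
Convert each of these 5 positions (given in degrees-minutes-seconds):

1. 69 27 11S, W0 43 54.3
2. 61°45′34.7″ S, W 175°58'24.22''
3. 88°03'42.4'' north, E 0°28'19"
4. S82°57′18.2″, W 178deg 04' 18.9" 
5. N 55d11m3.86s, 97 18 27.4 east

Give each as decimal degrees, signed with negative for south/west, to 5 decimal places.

1. -69.45306, -0.73175
2. -61.75964, -175.97339
3. 88.06178, 0.47194
4. -82.95506, -178.07192
5. 55.18441, 97.30761

Point 1:
  Lat: 69° + 27/60 + 11/3600 = 69 + 0.450000 + 0.003056 = 69.453056
  S ⇒ negate
  Lon: 0 + 43/60 + 54.3/3600 = 0.731750
  W → negative
Point 2:
  Lat: 61 + 45/60 + 34.7/3600 = 61.759639
  hemisphere S, so the sign is −
  Lon: 175 + 58/60 + 24.22/3600 = 175.973394
  hemisphere W, so the sign is −
Point 3:
  Latitude: 88 + 3/60 + 42.4/3600 = 88.061778
  N ⇒ keep positive
  λ: 0° + 28/60 + 19/3600 = 0 + 0.466667 + 0.005278 = 0.471944
  E ⇒ keep positive
Point 4:
  Lat: 82° + 57/60 + 18.2/3600 = 82 + 0.950000 + 0.005056 = 82.955056
  S → negative
  Lon: 4′ + 18.9″ = 4.31500′; 178 + 4.31500/60 = 178.071917
  W ⇒ negate
Point 5:
  Lat: 55 + 11/60 + 3.86/3600 = 55.184406
  N ⇒ keep positive
  λ: 97 + 18/60 + 27.4/3600 = 97.307611
  E → positive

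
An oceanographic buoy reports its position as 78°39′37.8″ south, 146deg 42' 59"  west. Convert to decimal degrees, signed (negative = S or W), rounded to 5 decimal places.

φ: 39′ + 37.8″ = 39.63000′; 78 + 39.63000/60 = 78.660500
S → negative
Lon: 146° + 42/60 + 59/3600 = 146 + 0.700000 + 0.016389 = 146.716389
W ⇒ negate

-78.66050, -146.71639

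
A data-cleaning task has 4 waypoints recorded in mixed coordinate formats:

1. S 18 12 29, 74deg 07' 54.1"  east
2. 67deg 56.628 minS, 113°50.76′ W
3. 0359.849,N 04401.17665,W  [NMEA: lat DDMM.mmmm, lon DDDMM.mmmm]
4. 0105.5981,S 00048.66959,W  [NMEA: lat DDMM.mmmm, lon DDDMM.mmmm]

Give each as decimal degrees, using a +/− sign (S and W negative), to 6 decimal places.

1. -18.208056, 74.131694
2. -67.943800, -113.846000
3. 3.997483, -44.019611
4. -1.093302, -0.811160

Point 1:
  Latitude: 12′ + 29″ = 12.48333′; 18 + 12.48333/60 = 18.2080556
  S ⇒ negate
  Lon: 74 + 7/60 + 54.1/3600 = 74.1316944
  E ⇒ keep positive
Point 2:
  Latitude: 56.628′ = 0.943800°; total 67.9438000
  hemisphere S, so the sign is −
  Longitude: 113 + 50.76/60 = 113.8460000
  W → negative
Point 3:
  Lat: degrees = first 2 digits = 3, minutes = 59.849; 3 + 59.849/60 = 3.9974833
  N → positive
  Lon: degrees = first 3 digits = 44, minutes = 1.17665; 44 + 1.17665/60 = 44.0196108
  W ⇒ negate
Point 4:
  Lat: degrees = first 2 digits = 1, minutes = 5.5981; 1 + 5.5981/60 = 1.0933017
  hemisphere S, so the sign is −
  Longitude: split at 3 digits → 000° and 48.66959′; 0 + 48.66959/60 = 0.8111598
  W ⇒ negate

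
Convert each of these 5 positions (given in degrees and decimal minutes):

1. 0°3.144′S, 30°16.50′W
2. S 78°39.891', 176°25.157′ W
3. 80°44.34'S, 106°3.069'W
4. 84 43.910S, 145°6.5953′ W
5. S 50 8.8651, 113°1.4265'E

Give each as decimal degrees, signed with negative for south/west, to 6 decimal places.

Point 1:
  Latitude: 0 + 3.144/60 = 0.0524000
  S ⇒ negate
  Longitude: 30 + 16.5/60 = 30.2750000
  W ⇒ negate
Point 2:
  φ: 78 + 39.891/60 = 78.6648500
  S ⇒ negate
  Lon: 25.157′ = 0.419283°; total 176.4192833
  hemisphere W, so the sign is −
Point 3:
  φ: 80 + 44.34/60 = 80.7390000
  S ⇒ negate
  Lon: 3.069′ = 0.051150°; total 106.0511500
  W ⇒ negate
Point 4:
  Latitude: 43.91′ = 0.731833°; total 84.7318333
  S ⇒ negate
  λ: 6.5953′ = 0.109922°; total 145.1099217
  W → negative
Point 5:
  Latitude: 8.8651′ = 0.147752°; total 50.1477517
  hemisphere S, so the sign is −
  Lon: 1.4265′ = 0.023775°; total 113.0237750
  E ⇒ keep positive

1. -0.052400, -30.275000
2. -78.664850, -176.419283
3. -80.739000, -106.051150
4. -84.731833, -145.109922
5. -50.147752, 113.023775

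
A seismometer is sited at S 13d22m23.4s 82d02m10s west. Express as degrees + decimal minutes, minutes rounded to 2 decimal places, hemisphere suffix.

13° 22.39′ S, 82° 2.17′ W

Lat: 22 + 23.4/60 = 22.3900′
Lon: 2 + 10/60 = 2.1667′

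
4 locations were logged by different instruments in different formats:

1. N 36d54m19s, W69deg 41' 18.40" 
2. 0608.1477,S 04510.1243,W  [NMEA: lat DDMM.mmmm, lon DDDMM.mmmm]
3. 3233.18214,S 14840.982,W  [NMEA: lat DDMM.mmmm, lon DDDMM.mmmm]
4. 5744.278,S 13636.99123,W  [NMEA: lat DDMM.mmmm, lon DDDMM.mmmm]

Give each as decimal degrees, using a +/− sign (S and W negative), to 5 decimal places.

1. 36.90528, -69.68844
2. -6.13580, -45.16874
3. -32.55304, -148.68303
4. -57.73797, -136.61652

Point 1:
  φ: 54′ + 19″ = 54.31667′; 36 + 54.31667/60 = 36.905278
  N ⇒ keep positive
  Longitude: 69 + 41/60 + 18.4/3600 = 69.688444
  W → negative
Point 2:
  Lat: split at 2 digits → 06° and 8.1477′; 6 + 8.1477/60 = 6.135795
  S ⇒ negate
  Lon: split at 3 digits → 045° and 10.1243′; 45 + 10.1243/60 = 45.168738
  hemisphere W, so the sign is −
Point 3:
  Lat: degrees = first 2 digits = 32, minutes = 33.18214; 32 + 33.18214/60 = 32.553036
  S ⇒ negate
  Longitude: split at 3 digits → 148° and 40.982′; 148 + 40.982/60 = 148.683033
  W ⇒ negate
Point 4:
  Lat: split at 2 digits → 57° and 44.278′; 57 + 44.278/60 = 57.737967
  hemisphere S, so the sign is −
  Longitude: degrees = first 3 digits = 136, minutes = 36.99123; 136 + 36.99123/60 = 136.616521
  W → negative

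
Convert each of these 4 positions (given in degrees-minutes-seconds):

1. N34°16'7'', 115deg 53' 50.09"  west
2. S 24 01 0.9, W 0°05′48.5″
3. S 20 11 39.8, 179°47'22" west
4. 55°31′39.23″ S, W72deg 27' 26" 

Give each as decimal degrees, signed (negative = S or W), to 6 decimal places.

1. 34.268611, -115.897247
2. -24.016917, -0.096806
3. -20.194389, -179.789444
4. -55.527564, -72.457222

Point 1:
  Lat: 34 + 16/60 + 7/3600 = 34.2686111
  N → positive
  Longitude: 115° + 53/60 + 50.09/3600 = 115 + 0.883333 + 0.013914 = 115.8972472
  hemisphere W, so the sign is −
Point 2:
  Lat: 24° + 1/60 + 0.9/3600 = 24 + 0.016667 + 0.000250 = 24.0169167
  S → negative
  Longitude: 0 + 5/60 + 48.5/3600 = 0.0968056
  W ⇒ negate
Point 3:
  φ: 20° + 11/60 + 39.8/3600 = 20 + 0.183333 + 0.011056 = 20.1943889
  S ⇒ negate
  Lon: 179 + 47/60 + 22/3600 = 179.7894444
  W → negative
Point 4:
  Latitude: 31′ + 39.23″ = 31.65383′; 55 + 31.65383/60 = 55.5275639
  hemisphere S, so the sign is −
  Lon: 72 + 27/60 + 26/3600 = 72.4572222
  W → negative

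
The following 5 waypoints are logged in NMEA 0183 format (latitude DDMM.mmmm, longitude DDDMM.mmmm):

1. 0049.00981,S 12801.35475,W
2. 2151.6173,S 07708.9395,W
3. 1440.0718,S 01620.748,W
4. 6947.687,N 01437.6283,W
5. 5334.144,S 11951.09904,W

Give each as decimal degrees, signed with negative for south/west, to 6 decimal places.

1. -0.816830, -128.022579
2. -21.860288, -77.148992
3. -14.667863, -16.345800
4. 69.794783, -14.627138
5. -53.569067, -119.851651

Point 1:
  φ: degrees = first 2 digits = 0, minutes = 49.00981; 0 + 49.00981/60 = 0.8168302
  hemisphere S, so the sign is −
  Lon: degrees = first 3 digits = 128, minutes = 1.35475; 128 + 1.35475/60 = 128.0225792
  W ⇒ negate
Point 2:
  Latitude: split at 2 digits → 21° and 51.6173′; 21 + 51.6173/60 = 21.8602883
  S ⇒ negate
  λ: split at 3 digits → 077° and 8.9395′; 77 + 8.9395/60 = 77.1489917
  W ⇒ negate
Point 3:
  Latitude: degrees = first 2 digits = 14, minutes = 40.0718; 14 + 40.0718/60 = 14.6678633
  hemisphere S, so the sign is −
  Longitude: degrees = first 3 digits = 16, minutes = 20.748; 16 + 20.748/60 = 16.3458000
  hemisphere W, so the sign is −
Point 4:
  φ: split at 2 digits → 69° and 47.687′; 69 + 47.687/60 = 69.7947833
  N ⇒ keep positive
  λ: split at 3 digits → 014° and 37.6283′; 14 + 37.6283/60 = 14.6271383
  W ⇒ negate
Point 5:
  Latitude: degrees = first 2 digits = 53, minutes = 34.144; 53 + 34.144/60 = 53.5690667
  S ⇒ negate
  Lon: split at 3 digits → 119° and 51.09904′; 119 + 51.09904/60 = 119.8516507
  hemisphere W, so the sign is −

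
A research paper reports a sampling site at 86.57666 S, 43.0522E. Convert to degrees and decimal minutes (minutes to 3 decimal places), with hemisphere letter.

Lat: minutes = (86.576660 − 86) × 60 = 34.59960
Longitude: minutes = (43.052200 − 43) × 60 = 3.13200

86° 34.600′ S, 43° 3.132′ E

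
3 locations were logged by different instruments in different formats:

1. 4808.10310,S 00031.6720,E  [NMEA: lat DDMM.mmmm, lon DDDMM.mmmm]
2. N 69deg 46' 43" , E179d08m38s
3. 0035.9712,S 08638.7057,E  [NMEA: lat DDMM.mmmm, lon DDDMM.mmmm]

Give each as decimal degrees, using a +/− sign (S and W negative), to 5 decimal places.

Point 1:
  Lat: split at 2 digits → 48° and 8.1031′; 48 + 8.1031/60 = 48.135052
  S ⇒ negate
  Lon: split at 3 digits → 000° and 31.672′; 0 + 31.672/60 = 0.527867
  E → positive
Point 2:
  Lat: 69° + 46/60 + 43/3600 = 69 + 0.766667 + 0.011944 = 69.778611
  N ⇒ keep positive
  Longitude: 8′ + 38″ = 8.63333′; 179 + 8.63333/60 = 179.143889
  E → positive
Point 3:
  Latitude: split at 2 digits → 00° and 35.9712′; 0 + 35.9712/60 = 0.599520
  S → negative
  Longitude: split at 3 digits → 086° and 38.7057′; 86 + 38.7057/60 = 86.645095
  E ⇒ keep positive

1. -48.13505, 0.52787
2. 69.77861, 179.14389
3. -0.59952, 86.64510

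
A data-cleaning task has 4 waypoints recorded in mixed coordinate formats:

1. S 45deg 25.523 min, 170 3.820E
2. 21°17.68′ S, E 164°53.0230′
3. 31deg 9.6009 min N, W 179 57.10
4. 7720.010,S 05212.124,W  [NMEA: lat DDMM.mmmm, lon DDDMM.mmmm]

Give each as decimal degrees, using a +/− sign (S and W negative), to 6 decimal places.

Point 1:
  φ: 25.523′ = 0.425383°; total 45.4253833
  hemisphere S, so the sign is −
  Lon: 170 + 3.82/60 = 170.0636667
  E → positive
Point 2:
  φ: 17.68′ = 0.294667°; total 21.2946667
  S → negative
  Longitude: 53.023′ = 0.883717°; total 164.8837167
  E → positive
Point 3:
  Latitude: 9.6009′ = 0.160015°; total 31.1600150
  N → positive
  Lon: 179 + 57.1/60 = 179.9516667
  hemisphere W, so the sign is −
Point 4:
  φ: degrees = first 2 digits = 77, minutes = 20.01; 77 + 20.01/60 = 77.3335000
  hemisphere S, so the sign is −
  λ: split at 3 digits → 052° and 12.124′; 52 + 12.124/60 = 52.2020667
  hemisphere W, so the sign is −

1. -45.425383, 170.063667
2. -21.294667, 164.883717
3. 31.160015, -179.951667
4. -77.333500, -52.202067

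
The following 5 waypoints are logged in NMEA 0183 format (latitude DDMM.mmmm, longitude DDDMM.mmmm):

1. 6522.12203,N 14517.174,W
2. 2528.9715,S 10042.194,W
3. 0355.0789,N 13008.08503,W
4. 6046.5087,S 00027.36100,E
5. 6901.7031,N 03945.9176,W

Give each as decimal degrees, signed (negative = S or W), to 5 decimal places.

1. 65.36870, -145.28623
2. -25.48286, -100.70323
3. 3.91798, -130.13475
4. -60.77515, 0.45602
5. 69.02839, -39.76529

Point 1:
  Lat: degrees = first 2 digits = 65, minutes = 22.12203; 65 + 22.12203/60 = 65.368701
  N → positive
  Longitude: degrees = first 3 digits = 145, minutes = 17.174; 145 + 17.174/60 = 145.286233
  hemisphere W, so the sign is −
Point 2:
  φ: degrees = first 2 digits = 25, minutes = 28.9715; 25 + 28.9715/60 = 25.482858
  hemisphere S, so the sign is −
  Lon: split at 3 digits → 100° and 42.194′; 100 + 42.194/60 = 100.703233
  W ⇒ negate
Point 3:
  Latitude: degrees = first 2 digits = 3, minutes = 55.0789; 3 + 55.0789/60 = 3.917982
  N → positive
  Longitude: degrees = first 3 digits = 130, minutes = 8.08503; 130 + 8.08503/60 = 130.134751
  W → negative
Point 4:
  φ: split at 2 digits → 60° and 46.5087′; 60 + 46.5087/60 = 60.775145
  hemisphere S, so the sign is −
  Longitude: degrees = first 3 digits = 0, minutes = 27.361; 0 + 27.361/60 = 0.456017
  E ⇒ keep positive
Point 5:
  Lat: split at 2 digits → 69° and 1.7031′; 69 + 1.7031/60 = 69.028385
  N → positive
  λ: split at 3 digits → 039° and 45.9176′; 39 + 45.9176/60 = 39.765293
  W → negative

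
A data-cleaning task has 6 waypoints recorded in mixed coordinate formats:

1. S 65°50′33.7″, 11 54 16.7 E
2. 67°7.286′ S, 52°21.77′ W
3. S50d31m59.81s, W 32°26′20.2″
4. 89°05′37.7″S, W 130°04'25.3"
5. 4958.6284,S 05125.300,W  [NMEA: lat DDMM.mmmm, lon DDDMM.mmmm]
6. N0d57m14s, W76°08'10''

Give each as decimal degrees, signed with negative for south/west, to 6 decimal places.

Point 1:
  Lat: 65 + 50/60 + 33.7/3600 = 65.8426944
  S ⇒ negate
  λ: 54′ + 16.7″ = 54.27833′; 11 + 54.27833/60 = 11.9046389
  E ⇒ keep positive
Point 2:
  Latitude: 7.286′ = 0.121433°; total 67.1214333
  hemisphere S, so the sign is −
  Longitude: 21.77′ = 0.362833°; total 52.3628333
  W → negative
Point 3:
  φ: 50 + 31/60 + 59.81/3600 = 50.5332806
  S → negative
  λ: 26′ + 20.2″ = 26.33667′; 32 + 26.33667/60 = 32.4389444
  W → negative
Point 4:
  Lat: 89° + 5/60 + 37.7/3600 = 89 + 0.083333 + 0.010472 = 89.0938056
  hemisphere S, so the sign is −
  λ: 4′ + 25.3″ = 4.42167′; 130 + 4.42167/60 = 130.0736944
  W ⇒ negate
Point 5:
  Latitude: split at 2 digits → 49° and 58.6284′; 49 + 58.6284/60 = 49.9771400
  S ⇒ negate
  Longitude: split at 3 digits → 051° and 25.3′; 51 + 25.3/60 = 51.4216667
  hemisphere W, so the sign is −
Point 6:
  Lat: 57′ + 14″ = 57.23333′; 0 + 57.23333/60 = 0.9538889
  N → positive
  Lon: 76° + 8/60 + 10/3600 = 76 + 0.133333 + 0.002778 = 76.1361111
  W ⇒ negate

1. -65.842694, 11.904639
2. -67.121433, -52.362833
3. -50.533281, -32.438944
4. -89.093806, -130.073694
5. -49.977140, -51.421667
6. 0.953889, -76.136111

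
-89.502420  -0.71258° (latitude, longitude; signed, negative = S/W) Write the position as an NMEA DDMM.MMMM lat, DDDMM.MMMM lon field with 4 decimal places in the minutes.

Latitude is negative → S; |value| = 89.502420
Latitude: minutes = (89.502420 − 89) × 60 = 30.145200
Longitude is negative → W; |value| = 0.712580
λ: 0° + 0.712580 × 60 = 0° 42.754800′

8930.1452,S / 00042.7548,W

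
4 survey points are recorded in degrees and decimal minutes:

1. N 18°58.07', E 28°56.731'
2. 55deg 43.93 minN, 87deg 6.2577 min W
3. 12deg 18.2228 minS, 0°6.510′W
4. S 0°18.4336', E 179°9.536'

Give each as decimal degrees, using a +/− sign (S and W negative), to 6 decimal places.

1. 18.967833, 28.945517
2. 55.732167, -87.104295
3. -12.303713, -0.108500
4. -0.307227, 179.158933

Point 1:
  Lat: 18 + 58.07/60 = 18.9678333
  N ⇒ keep positive
  λ: 28 + 56.731/60 = 28.9455167
  E ⇒ keep positive
Point 2:
  φ: 43.93′ = 0.732167°; total 55.7321667
  N ⇒ keep positive
  Lon: 87 + 6.2577/60 = 87.1042950
  W ⇒ negate
Point 3:
  Lat: 18.2228′ = 0.303713°; total 12.3037133
  S → negative
  Longitude: 6.51′ = 0.108500°; total 0.1085000
  W → negative
Point 4:
  Lat: 0 + 18.4336/60 = 0.3072267
  hemisphere S, so the sign is −
  Longitude: 9.536′ = 0.158933°; total 179.1589333
  E → positive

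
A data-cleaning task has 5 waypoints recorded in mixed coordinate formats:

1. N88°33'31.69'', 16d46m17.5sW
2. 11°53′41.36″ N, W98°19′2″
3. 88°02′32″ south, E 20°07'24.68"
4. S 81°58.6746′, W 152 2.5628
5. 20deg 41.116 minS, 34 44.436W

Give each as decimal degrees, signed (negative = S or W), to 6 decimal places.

Point 1:
  Lat: 33′ + 31.69″ = 33.52817′; 88 + 33.52817/60 = 88.5588028
  N → positive
  Longitude: 16° + 46/60 + 17.5/3600 = 16 + 0.766667 + 0.004861 = 16.7715278
  W → negative
Point 2:
  φ: 53′ + 41.36″ = 53.68933′; 11 + 53.68933/60 = 11.8948222
  N ⇒ keep positive
  Longitude: 98 + 19/60 + 2/3600 = 98.3172222
  hemisphere W, so the sign is −
Point 3:
  φ: 88° + 2/60 + 32/3600 = 88 + 0.033333 + 0.008889 = 88.0422222
  S → negative
  Longitude: 20 + 7/60 + 24.68/3600 = 20.1235222
  E ⇒ keep positive
Point 4:
  φ: 81 + 58.6746/60 = 81.9779100
  hemisphere S, so the sign is −
  λ: 152 + 2.5628/60 = 152.0427133
  hemisphere W, so the sign is −
Point 5:
  φ: 20 + 41.116/60 = 20.6852667
  hemisphere S, so the sign is −
  Lon: 34 + 44.436/60 = 34.7406000
  W ⇒ negate

1. 88.558803, -16.771528
2. 11.894822, -98.317222
3. -88.042222, 20.123522
4. -81.977910, -152.042713
5. -20.685267, -34.740600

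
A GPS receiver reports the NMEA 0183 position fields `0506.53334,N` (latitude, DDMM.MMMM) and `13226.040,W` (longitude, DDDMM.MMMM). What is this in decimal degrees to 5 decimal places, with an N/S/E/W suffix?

5.10889° N, 132.43400° W

φ: degrees = first 2 digits = 5, minutes = 6.53334; 5 + 6.53334/60 = 5.108889
λ: degrees = first 3 digits = 132, minutes = 26.04; 132 + 26.04/60 = 132.434000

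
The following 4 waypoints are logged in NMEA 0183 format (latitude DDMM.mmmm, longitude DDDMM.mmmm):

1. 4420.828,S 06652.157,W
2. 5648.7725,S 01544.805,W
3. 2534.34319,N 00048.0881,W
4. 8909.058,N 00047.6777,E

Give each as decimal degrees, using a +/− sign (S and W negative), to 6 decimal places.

1. -44.347133, -66.869283
2. -56.812875, -15.746750
3. 25.572387, -0.801468
4. 89.150967, 0.794628

Point 1:
  Latitude: split at 2 digits → 44° and 20.828′; 44 + 20.828/60 = 44.3471333
  S → negative
  Longitude: split at 3 digits → 066° and 52.157′; 66 + 52.157/60 = 66.8692833
  hemisphere W, so the sign is −
Point 2:
  Lat: split at 2 digits → 56° and 48.7725′; 56 + 48.7725/60 = 56.8128750
  S → negative
  λ: degrees = first 3 digits = 15, minutes = 44.805; 15 + 44.805/60 = 15.7467500
  W → negative
Point 3:
  φ: split at 2 digits → 25° and 34.34319′; 25 + 34.34319/60 = 25.5723865
  N → positive
  λ: degrees = first 3 digits = 0, minutes = 48.0881; 0 + 48.0881/60 = 0.8014683
  hemisphere W, so the sign is −
Point 4:
  Lat: split at 2 digits → 89° and 9.058′; 89 + 9.058/60 = 89.1509667
  N → positive
  λ: degrees = first 3 digits = 0, minutes = 47.6777; 0 + 47.6777/60 = 0.7946283
  E ⇒ keep positive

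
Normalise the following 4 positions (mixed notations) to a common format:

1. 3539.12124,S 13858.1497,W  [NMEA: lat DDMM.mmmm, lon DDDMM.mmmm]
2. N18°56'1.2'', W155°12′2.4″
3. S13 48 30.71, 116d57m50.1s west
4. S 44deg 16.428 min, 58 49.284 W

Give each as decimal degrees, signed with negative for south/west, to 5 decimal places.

1. -35.65202, -138.96916
2. 18.93367, -155.20067
3. -13.80853, -116.96392
4. -44.27380, -58.82140

Point 1:
  Lat: split at 2 digits → 35° and 39.12124′; 35 + 39.12124/60 = 35.652021
  S ⇒ negate
  λ: split at 3 digits → 138° and 58.1497′; 138 + 58.1497/60 = 138.969162
  W ⇒ negate
Point 2:
  Lat: 18° + 56/60 + 1.2/3600 = 18 + 0.933333 + 0.000333 = 18.933667
  N → positive
  Longitude: 12′ + 2.4″ = 12.04000′; 155 + 12.04000/60 = 155.200667
  W → negative
Point 3:
  Lat: 48′ + 30.71″ = 48.51183′; 13 + 48.51183/60 = 13.808531
  S → negative
  Longitude: 57′ + 50.1″ = 57.83500′; 116 + 57.83500/60 = 116.963917
  W ⇒ negate
Point 4:
  Lat: 16.428′ = 0.273800°; total 44.273800
  S ⇒ negate
  Longitude: 49.284′ = 0.821400°; total 58.821400
  W → negative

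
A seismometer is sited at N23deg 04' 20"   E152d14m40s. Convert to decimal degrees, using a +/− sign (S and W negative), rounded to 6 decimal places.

23.072222, 152.244444

Latitude: 23° + 4/60 + 20/3600 = 23 + 0.066667 + 0.005556 = 23.0722222
N → positive
Longitude: 152 + 14/60 + 40/3600 = 152.2444444
E → positive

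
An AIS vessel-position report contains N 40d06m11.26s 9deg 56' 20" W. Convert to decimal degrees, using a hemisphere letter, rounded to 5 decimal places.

40.10313° N, 9.93889° W

φ: 6′ + 11.26″ = 6.18767′; 40 + 6.18767/60 = 40.103128
λ: 9 + 56/60 + 20/3600 = 9.938889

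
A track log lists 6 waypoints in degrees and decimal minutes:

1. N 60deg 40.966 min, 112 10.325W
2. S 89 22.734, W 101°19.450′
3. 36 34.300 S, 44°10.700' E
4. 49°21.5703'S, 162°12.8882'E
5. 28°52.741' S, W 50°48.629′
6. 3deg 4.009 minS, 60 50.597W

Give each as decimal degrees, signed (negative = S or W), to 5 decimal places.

Point 1:
  Latitude: 60 + 40.966/60 = 60.682767
  N ⇒ keep positive
  Lon: 10.325′ = 0.172083°; total 112.172083
  W → negative
Point 2:
  φ: 89 + 22.734/60 = 89.378900
  hemisphere S, so the sign is −
  Longitude: 19.45′ = 0.324167°; total 101.324167
  hemisphere W, so the sign is −
Point 3:
  Latitude: 36 + 34.3/60 = 36.571667
  S ⇒ negate
  λ: 44 + 10.7/60 = 44.178333
  E ⇒ keep positive
Point 4:
  Lat: 21.5703′ = 0.359505°; total 49.359505
  hemisphere S, so the sign is −
  Longitude: 12.8882′ = 0.214803°; total 162.214803
  E ⇒ keep positive
Point 5:
  φ: 52.741′ = 0.879017°; total 28.879017
  hemisphere S, so the sign is −
  Lon: 48.629′ = 0.810483°; total 50.810483
  W → negative
Point 6:
  Latitude: 4.009′ = 0.066817°; total 3.066817
  hemisphere S, so the sign is −
  Longitude: 50.597′ = 0.843283°; total 60.843283
  W → negative

1. 60.68277, -112.17208
2. -89.37890, -101.32417
3. -36.57167, 44.17833
4. -49.35951, 162.21480
5. -28.87902, -50.81048
6. -3.06682, -60.84328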